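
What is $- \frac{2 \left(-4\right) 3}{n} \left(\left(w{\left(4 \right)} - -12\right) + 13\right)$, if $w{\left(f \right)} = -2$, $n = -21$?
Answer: $- \frac{184}{7} \approx -26.286$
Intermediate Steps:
$- \frac{2 \left(-4\right) 3}{n} \left(\left(w{\left(4 \right)} - -12\right) + 13\right) = - \frac{2 \left(-4\right) 3}{-21} \left(\left(-2 - -12\right) + 13\right) = - \left(-8\right) 3 \left(- \frac{1}{21}\right) \left(\left(-2 + 12\right) + 13\right) = - \left(-24\right) \left(- \frac{1}{21}\right) \left(10 + 13\right) = - \frac{8 \cdot 23}{7} = \left(-1\right) \frac{184}{7} = - \frac{184}{7}$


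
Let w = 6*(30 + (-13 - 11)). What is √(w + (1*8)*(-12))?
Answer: 2*I*√15 ≈ 7.746*I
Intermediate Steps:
w = 36 (w = 6*(30 - 24) = 6*6 = 36)
√(w + (1*8)*(-12)) = √(36 + (1*8)*(-12)) = √(36 + 8*(-12)) = √(36 - 96) = √(-60) = 2*I*√15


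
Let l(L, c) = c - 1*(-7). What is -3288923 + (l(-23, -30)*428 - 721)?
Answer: -3299488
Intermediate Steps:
l(L, c) = 7 + c (l(L, c) = c + 7 = 7 + c)
-3288923 + (l(-23, -30)*428 - 721) = -3288923 + ((7 - 30)*428 - 721) = -3288923 + (-23*428 - 721) = -3288923 + (-9844 - 721) = -3288923 - 10565 = -3299488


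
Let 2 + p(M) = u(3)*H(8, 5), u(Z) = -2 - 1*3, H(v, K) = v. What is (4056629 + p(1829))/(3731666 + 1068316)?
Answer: 4056587/4799982 ≈ 0.84513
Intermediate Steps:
u(Z) = -5 (u(Z) = -2 - 3 = -5)
p(M) = -42 (p(M) = -2 - 5*8 = -2 - 40 = -42)
(4056629 + p(1829))/(3731666 + 1068316) = (4056629 - 42)/(3731666 + 1068316) = 4056587/4799982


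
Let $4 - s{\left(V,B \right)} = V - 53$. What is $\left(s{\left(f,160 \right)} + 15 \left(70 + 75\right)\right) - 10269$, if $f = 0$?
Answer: $-8037$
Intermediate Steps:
$s{\left(V,B \right)} = 57 - V$ ($s{\left(V,B \right)} = 4 - \left(V - 53\right) = 4 - \left(-53 + V\right) = 57 - V$)
$\left(s{\left(f,160 \right)} + 15 \left(70 + 75\right)\right) - 10269 = \left(\left(57 - 0\right) + 15 \left(70 + 75\right)\right) - 10269 = \left(\left(57 + 0\right) + 15 \cdot 145\right) - 10269 = \left(57 + 2175\right) - 10269 = 2232 - 10269 = -8037$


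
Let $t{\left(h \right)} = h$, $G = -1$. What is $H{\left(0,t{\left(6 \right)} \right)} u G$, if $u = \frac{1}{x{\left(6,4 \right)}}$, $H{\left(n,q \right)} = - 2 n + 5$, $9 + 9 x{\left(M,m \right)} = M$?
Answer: $15$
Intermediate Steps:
$x{\left(M,m \right)} = -1 + \frac{M}{9}$
$H{\left(n,q \right)} = 5 - 2 n$
$u = -3$ ($u = \frac{1}{-1 + \frac{1}{9} \cdot 6} = \frac{1}{-1 + \frac{2}{3}} = \frac{1}{- \frac{1}{3}} = -3$)
$H{\left(0,t{\left(6 \right)} \right)} u G = \left(5 - 0\right) \left(-3\right) \left(-1\right) = \left(5 + 0\right) \left(-3\right) \left(-1\right) = 5 \left(-3\right) \left(-1\right) = \left(-15\right) \left(-1\right) = 15$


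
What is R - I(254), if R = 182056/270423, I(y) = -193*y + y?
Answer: 13188170920/270423 ≈ 48769.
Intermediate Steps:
I(y) = -192*y
R = 182056/270423 (R = 182056*(1/270423) = 182056/270423 ≈ 0.67323)
R - I(254) = 182056/270423 - (-192)*254 = 182056/270423 - 1*(-48768) = 182056/270423 + 48768 = 13188170920/270423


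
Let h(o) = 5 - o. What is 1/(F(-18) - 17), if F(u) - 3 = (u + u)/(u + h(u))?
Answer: -5/106 ≈ -0.047170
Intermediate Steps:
F(u) = 3 + 2*u/5 (F(u) = 3 + (u + u)/(u + (5 - u)) = 3 + (2*u)/5 = 3 + (2*u)*(⅕) = 3 + 2*u/5)
1/(F(-18) - 17) = 1/((3 + (⅖)*(-18)) - 17) = 1/((3 - 36/5) - 17) = 1/(-21/5 - 17) = 1/(-106/5) = -5/106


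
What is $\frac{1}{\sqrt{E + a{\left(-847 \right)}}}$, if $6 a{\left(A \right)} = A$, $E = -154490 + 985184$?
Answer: $\frac{\sqrt{29899902}}{4983317} \approx 0.0010973$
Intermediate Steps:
$E = 830694$
$a{\left(A \right)} = \frac{A}{6}$
$\frac{1}{\sqrt{E + a{\left(-847 \right)}}} = \frac{1}{\sqrt{830694 + \frac{1}{6} \left(-847\right)}} = \frac{1}{\sqrt{830694 - \frac{847}{6}}} = \frac{1}{\sqrt{\frac{4983317}{6}}} = \frac{1}{\frac{1}{6} \sqrt{29899902}} = \frac{\sqrt{29899902}}{4983317}$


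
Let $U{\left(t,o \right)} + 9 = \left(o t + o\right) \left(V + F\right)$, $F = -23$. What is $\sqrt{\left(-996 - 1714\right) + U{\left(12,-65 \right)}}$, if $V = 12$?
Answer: $4 \sqrt{411} \approx 81.093$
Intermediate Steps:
$U{\left(t,o \right)} = -9 - 11 o - 11 o t$ ($U{\left(t,o \right)} = -9 + \left(o t + o\right) \left(12 - 23\right) = -9 + \left(o + o t\right) \left(-11\right) = -9 - \left(11 o + 11 o t\right) = -9 - 11 o - 11 o t$)
$\sqrt{\left(-996 - 1714\right) + U{\left(12,-65 \right)}} = \sqrt{\left(-996 - 1714\right) - \left(-706 - 8580\right)} = \sqrt{\left(-996 - 1714\right) + \left(-9 + 715 + 8580\right)} = \sqrt{-2710 + 9286} = \sqrt{6576} = 4 \sqrt{411}$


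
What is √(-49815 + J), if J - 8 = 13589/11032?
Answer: I*√1515403054130/5516 ≈ 223.17*I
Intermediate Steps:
J = 101845/11032 (J = 8 + 13589/11032 = 101845/11032 ≈ 9.2318)
√(-49815 + J) = √(-49815 + 101845/11032) = √(-549457235/11032) = I*√1515403054130/5516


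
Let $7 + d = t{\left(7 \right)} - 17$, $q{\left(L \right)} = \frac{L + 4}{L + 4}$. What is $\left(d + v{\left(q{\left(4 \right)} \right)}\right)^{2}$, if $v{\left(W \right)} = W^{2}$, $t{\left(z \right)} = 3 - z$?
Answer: $729$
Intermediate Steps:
$q{\left(L \right)} = 1$ ($q{\left(L \right)} = \frac{4 + L}{4 + L} = 1$)
$d = -28$ ($d = -7 + \left(\left(3 - 7\right) - 17\right) = -7 - 21 = -28$)
$\left(d + v{\left(q{\left(4 \right)} \right)}\right)^{2} = \left(-28 + 1^{2}\right)^{2} = \left(-28 + 1\right)^{2} = \left(-27\right)^{2} = 729$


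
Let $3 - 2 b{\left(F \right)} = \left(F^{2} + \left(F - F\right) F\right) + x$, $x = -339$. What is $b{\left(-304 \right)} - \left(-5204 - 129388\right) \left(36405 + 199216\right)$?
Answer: $31712655595$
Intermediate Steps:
$b{\left(F \right)} = 171 - \frac{F^{2}}{2}$ ($b{\left(F \right)} = \frac{3}{2} - \frac{\left(F^{2} + \left(F - F\right) F\right) - 339}{2} = \frac{3}{2} - \frac{\left(F^{2} + 0 F\right) - 339}{2} = \frac{3}{2} - \frac{\left(F^{2} + 0\right) - 339}{2} = \frac{3}{2} - \frac{F^{2} - 339}{2} = \frac{3}{2} - \frac{-339 + F^{2}}{2} = \frac{3}{2} - \left(- \frac{339}{2} + \frac{F^{2}}{2}\right) = 171 - \frac{F^{2}}{2}$)
$b{\left(-304 \right)} - \left(-5204 - 129388\right) \left(36405 + 199216\right) = \left(171 - \frac{\left(-304\right)^{2}}{2}\right) - \left(-5204 - 129388\right) \left(36405 + 199216\right) = \left(171 - 46208\right) - \left(-134592\right) 235621 = \left(171 - 46208\right) - -31712701632 = -46037 + 31712701632 = 31712655595$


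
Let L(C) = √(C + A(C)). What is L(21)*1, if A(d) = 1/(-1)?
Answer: 2*√5 ≈ 4.4721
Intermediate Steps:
A(d) = -1
L(C) = √(-1 + C) (L(C) = √(C - 1) = √(-1 + C))
L(21)*1 = √(-1 + 21)*1 = √20*1 = (2*√5)*1 = 2*√5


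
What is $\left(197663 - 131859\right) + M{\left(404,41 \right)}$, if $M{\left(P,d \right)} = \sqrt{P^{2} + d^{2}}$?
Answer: $65804 + \sqrt{164897} \approx 66210.0$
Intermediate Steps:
$\left(197663 - 131859\right) + M{\left(404,41 \right)} = \left(197663 - 131859\right) + \sqrt{404^{2} + 41^{2}} = 65804 + \sqrt{163216 + 1681} = 65804 + \sqrt{164897}$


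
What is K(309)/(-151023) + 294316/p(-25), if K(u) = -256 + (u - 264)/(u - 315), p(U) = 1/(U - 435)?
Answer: -40892606446033/302046 ≈ -1.3539e+8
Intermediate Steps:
p(U) = 1/(-435 + U)
K(u) = -256 + (-264 + u)/(-315 + u)
K(309)/(-151023) + 294316/p(-25) = (51*(1576 - 5*309)/(-315 + 309))/(-151023) + 294316/(1/(-435 - 25)) = (51*(1576 - 1545)/(-6))*(-1/151023) + 294316/(1/(-460)) = (51*(-⅙)*31)*(-1/151023) + 294316/(-1/460) = -527/2*(-1/151023) + 294316*(-460) = 527/302046 - 135385360 = -40892606446033/302046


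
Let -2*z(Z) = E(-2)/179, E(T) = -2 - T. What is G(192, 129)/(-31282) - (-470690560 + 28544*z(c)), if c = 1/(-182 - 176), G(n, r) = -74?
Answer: 7362071048997/15641 ≈ 4.7069e+8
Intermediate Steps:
c = -1/358 (c = 1/(-358) = -1/358 ≈ -0.0027933)
z(Z) = 0 (z(Z) = -(-2 - 1*(-2))/(2*179) = -(-2 + 2)/(2*179) = -0/179 = -½*0 = 0)
G(192, 129)/(-31282) - (-470690560 + 28544*z(c)) = -74/(-31282) - 28544/(1/(0 - 16490)) = -74*(-1/31282) - 28544/(1/(-16490)) = 37/15641 - 28544/(-1/16490) = 37/15641 - 28544*(-16490) = 37/15641 + 470690560 = 7362071048997/15641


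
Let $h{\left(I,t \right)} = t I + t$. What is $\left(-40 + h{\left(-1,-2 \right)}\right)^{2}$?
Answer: $1600$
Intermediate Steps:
$h{\left(I,t \right)} = t + I t$ ($h{\left(I,t \right)} = I t + t = t + I t$)
$\left(-40 + h{\left(-1,-2 \right)}\right)^{2} = \left(-40 - 2 \left(1 - 1\right)\right)^{2} = \left(-40 - 0\right)^{2} = \left(-40 + 0\right)^{2} = \left(-40\right)^{2} = 1600$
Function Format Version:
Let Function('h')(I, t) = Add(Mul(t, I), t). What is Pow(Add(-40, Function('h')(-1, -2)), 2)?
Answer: 1600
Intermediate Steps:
Function('h')(I, t) = Add(t, Mul(I, t)) (Function('h')(I, t) = Add(Mul(I, t), t) = Add(t, Mul(I, t)))
Pow(Add(-40, Function('h')(-1, -2)), 2) = Pow(Add(-40, Mul(-2, Add(1, -1))), 2) = Pow(Add(-40, Mul(-2, 0)), 2) = Pow(Add(-40, 0), 2) = Pow(-40, 2) = 1600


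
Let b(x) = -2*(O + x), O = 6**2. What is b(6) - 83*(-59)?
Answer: 4813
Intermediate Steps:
O = 36
b(x) = -72 - 2*x (b(x) = -2*(36 + x) = -72 - 2*x)
b(6) - 83*(-59) = (-72 - 2*6) - 83*(-59) = (-72 - 12) + 4897 = -84 + 4897 = 4813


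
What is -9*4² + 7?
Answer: -137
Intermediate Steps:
-9*4² + 7 = -9*16 + 7 = -144 + 7 = -137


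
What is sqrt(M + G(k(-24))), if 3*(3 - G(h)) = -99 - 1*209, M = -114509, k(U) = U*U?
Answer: I*sqrt(1029630)/3 ≈ 338.24*I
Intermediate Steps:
k(U) = U**2
G(h) = 317/3 (G(h) = 3 - (-99 - 1*209)/3 = 3 - (-99 - 209)/3 = 3 - 1/3*(-308) = 3 + 308/3 = 317/3)
sqrt(M + G(k(-24))) = sqrt(-114509 + 317/3) = sqrt(-343210/3) = I*sqrt(1029630)/3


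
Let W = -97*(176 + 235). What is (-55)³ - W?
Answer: -126508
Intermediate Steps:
W = -39867 (W = -97*411 = -39867)
(-55)³ - W = (-55)³ - 1*(-39867) = -166375 + 39867 = -126508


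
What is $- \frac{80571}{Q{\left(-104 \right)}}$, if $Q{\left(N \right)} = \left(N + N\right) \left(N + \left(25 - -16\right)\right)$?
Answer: $- \frac{26857}{4368} \approx -6.1486$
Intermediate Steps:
$Q{\left(N \right)} = 2 N \left(41 + N\right)$ ($Q{\left(N \right)} = 2 N \left(N + \left(25 + 16\right)\right) = 2 N \left(N + 41\right) = 2 N \left(41 + N\right)$)
$- \frac{80571}{Q{\left(-104 \right)}} = - \frac{80571}{2 \left(-104\right) \left(41 - 104\right)} = - \frac{80571}{2 \left(-104\right) \left(-63\right)} = - \frac{80571}{13104} = \left(-80571\right) \frac{1}{13104} = - \frac{26857}{4368}$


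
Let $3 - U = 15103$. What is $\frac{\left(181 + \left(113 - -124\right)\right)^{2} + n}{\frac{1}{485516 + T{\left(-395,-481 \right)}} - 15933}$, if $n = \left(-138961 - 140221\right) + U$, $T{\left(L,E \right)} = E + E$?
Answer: $\frac{57932307132}{7720398881} \approx 7.5038$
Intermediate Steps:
$U = -15100$ ($U = 3 - 15103 = -15100$)
$T{\left(L,E \right)} = 2 E$
$n = -294282$ ($n = \left(-138961 - 140221\right) - 15100 = -279182 - 15100 = -294282$)
$\frac{\left(181 + \left(113 - -124\right)\right)^{2} + n}{\frac{1}{485516 + T{\left(-395,-481 \right)}} - 15933} = \frac{\left(181 + \left(113 - -124\right)\right)^{2} - 294282}{\frac{1}{485516 + 2 \left(-481\right)} - 15933} = \frac{\left(181 + \left(113 + 124\right)\right)^{2} - 294282}{\frac{1}{485516 - 962} - 15933} = \frac{\left(181 + 237\right)^{2} - 294282}{\frac{1}{484554} - 15933} = \frac{418^{2} - 294282}{\frac{1}{484554} - 15933} = \frac{174724 - 294282}{- \frac{7720398881}{484554}} = \left(-119558\right) \left(- \frac{484554}{7720398881}\right) = \frac{57932307132}{7720398881}$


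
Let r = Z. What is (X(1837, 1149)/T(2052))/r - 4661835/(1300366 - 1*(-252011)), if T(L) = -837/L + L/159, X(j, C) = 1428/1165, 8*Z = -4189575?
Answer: -127271789012572809541/42381119385517768375 ≈ -3.0030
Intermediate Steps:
Z = -4189575/8 (Z = (⅛)*(-4189575) = -4189575/8 ≈ -5.2370e+5)
X(j, C) = 1428/1165 (X(j, C) = 1428*(1/1165) = 1428/1165)
r = -4189575/8 ≈ -5.2370e+5
T(L) = -837/L + L/159 (T(L) = -837/L + L*(1/159) = -837/L + L/159)
(X(1837, 1149)/T(2052))/r - 4661835/(1300366 - 1*(-252011)) = (1428/(1165*(-837/2052 + (1/159)*2052)))/(-4189575/8) - 4661835/(1300366 - 1*(-252011)) = (1428/(1165*(-837*1/2052 + 684/53)))*(-8/4189575) - 4661835/(1300366 + 252011) = (1428/(1165*(-31/76 + 684/53)))*(-8/4189575) - 4661835/1552377 = (1428/(1165*(50341/4028)))*(-8/4189575) - 4661835*1/1552377 = ((1428/1165)*(4028/50341))*(-8/4189575) - 1553945/517459 = (5751984/58647265)*(-8/4189575) - 1553945/517459 = -15338624/81902371754125 - 1553945/517459 = -127271789012572809541/42381119385517768375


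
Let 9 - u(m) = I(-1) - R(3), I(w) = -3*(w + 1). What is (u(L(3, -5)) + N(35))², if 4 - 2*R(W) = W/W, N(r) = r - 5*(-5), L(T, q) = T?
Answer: 19881/4 ≈ 4970.3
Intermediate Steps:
N(r) = 25 + r (N(r) = r + 25 = 25 + r)
I(w) = -3 - 3*w (I(w) = -3*(1 + w) = -3 - 3*w)
R(W) = 3/2 (R(W) = 2 - W/(2*W) = 2 - ½*1 = 2 - ½ = 3/2)
u(m) = 21/2 (u(m) = 9 - ((-3 - 3*(-1)) - 1*3/2) = 9 - ((-3 + 3) - 3/2) = 9 - (0 - 3/2) = 9 - 1*(-3/2) = 9 + 3/2 = 21/2)
(u(L(3, -5)) + N(35))² = (21/2 + (25 + 35))² = (21/2 + 60)² = (141/2)² = 19881/4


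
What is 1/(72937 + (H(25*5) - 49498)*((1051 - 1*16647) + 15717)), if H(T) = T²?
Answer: -1/4025696 ≈ -2.4840e-7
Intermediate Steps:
1/(72937 + (H(25*5) - 49498)*((1051 - 1*16647) + 15717)) = 1/(72937 + ((25*5)² - 49498)*((1051 - 1*16647) + 15717)) = 1/(72937 + (125² - 49498)*((1051 - 16647) + 15717)) = 1/(72937 + (15625 - 49498)*(-15596 + 15717)) = 1/(72937 - 33873*121) = 1/(72937 - 4098633) = 1/(-4025696) = -1/4025696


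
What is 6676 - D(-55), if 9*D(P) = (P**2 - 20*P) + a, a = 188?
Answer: 55771/9 ≈ 6196.8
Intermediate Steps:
D(P) = 188/9 - 20*P/9 + P**2/9 (D(P) = ((P**2 - 20*P) + 188)/9 = (188 + P**2 - 20*P)/9 = 188/9 - 20*P/9 + P**2/9)
6676 - D(-55) = 6676 - (188/9 - 20/9*(-55) + (1/9)*(-55)**2) = 6676 - (188/9 + 1100/9 + (1/9)*3025) = 6676 - (188/9 + 1100/9 + 3025/9) = 6676 - 1*4313/9 = 6676 - 4313/9 = 55771/9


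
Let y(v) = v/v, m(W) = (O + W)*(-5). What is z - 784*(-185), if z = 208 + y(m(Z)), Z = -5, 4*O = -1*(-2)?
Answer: 145249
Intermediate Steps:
O = 1/2 (O = (-1*(-2))/4 = (1/4)*2 = 1/2 ≈ 0.50000)
m(W) = -5/2 - 5*W (m(W) = (1/2 + W)*(-5) = -5/2 - 5*W)
y(v) = 1
z = 209 (z = 208 + 1 = 209)
z - 784*(-185) = 209 - 784*(-185) = 209 + 145040 = 145249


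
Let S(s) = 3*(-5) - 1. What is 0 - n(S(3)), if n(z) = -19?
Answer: 19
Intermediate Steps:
S(s) = -16 (S(s) = -15 - 1 = -16)
0 - n(S(3)) = 0 - 1*(-19) = 0 + 19 = 19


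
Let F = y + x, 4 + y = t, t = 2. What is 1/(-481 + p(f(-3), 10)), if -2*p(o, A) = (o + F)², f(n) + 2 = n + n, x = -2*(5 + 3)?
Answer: -1/819 ≈ -0.0012210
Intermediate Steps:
x = -16 (x = -2*8 = -16)
y = -2 (y = -4 + 2 = -2)
F = -18 (F = -2 - 16 = -18)
f(n) = -2 + 2*n (f(n) = -2 + (n + n) = -2 + 2*n)
p(o, A) = -(-18 + o)²/2 (p(o, A) = -(o - 18)²/2 = -(-18 + o)²/2)
1/(-481 + p(f(-3), 10)) = 1/(-481 - (-18 + (-2 + 2*(-3)))²/2) = 1/(-481 - (-18 + (-2 - 6))²/2) = 1/(-481 - (-18 - 8)²/2) = 1/(-481 - ½*(-26)²) = 1/(-481 - ½*676) = 1/(-481 - 338) = 1/(-819) = -1/819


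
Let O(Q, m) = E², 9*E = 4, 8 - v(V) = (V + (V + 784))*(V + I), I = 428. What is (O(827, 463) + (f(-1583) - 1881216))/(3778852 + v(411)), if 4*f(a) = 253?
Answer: -609493427/787782024 ≈ -0.77368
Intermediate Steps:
f(a) = 253/4 (f(a) = (¼)*253 = 253/4)
v(V) = 8 - (428 + V)*(784 + 2*V) (v(V) = 8 - (V + (V + 784))*(V + 428) = 8 - (V + (784 + V))*(428 + V) = 8 - (784 + 2*V)*(428 + V) = 8 - (428 + V)*(784 + 2*V))
E = 4/9 (E = (⅑)*4 = 4/9 ≈ 0.44444)
O(Q, m) = 16/81 (O(Q, m) = (4/9)² = 16/81)
(O(827, 463) + (f(-1583) - 1881216))/(3778852 + v(411)) = (16/81 + (253/4 - 1881216))/(3778852 + (-335544 - 1640*411 - 2*411²)) = (16/81 - 7524611/4)/(3778852 + (-335544 - 674040 - 2*168921)) = -609493427/(324*(3778852 + (-335544 - 674040 - 337842))) = -609493427/(324*(3778852 - 1347426)) = -609493427/324/2431426 = -609493427/324*1/2431426 = -609493427/787782024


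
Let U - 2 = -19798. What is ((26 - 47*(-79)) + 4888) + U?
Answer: -11169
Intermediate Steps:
U = -19796 (U = 2 - 19798 = -19796)
((26 - 47*(-79)) + 4888) + U = ((26 - 47*(-79)) + 4888) - 19796 = ((26 + 3713) + 4888) - 19796 = (3739 + 4888) - 19796 = 8627 - 19796 = -11169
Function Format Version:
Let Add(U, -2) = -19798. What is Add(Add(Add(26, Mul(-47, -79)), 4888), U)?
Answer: -11169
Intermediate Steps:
U = -19796 (U = Add(2, -19798) = -19796)
Add(Add(Add(26, Mul(-47, -79)), 4888), U) = Add(Add(Add(26, Mul(-47, -79)), 4888), -19796) = Add(Add(Add(26, 3713), 4888), -19796) = Add(Add(3739, 4888), -19796) = Add(8627, -19796) = -11169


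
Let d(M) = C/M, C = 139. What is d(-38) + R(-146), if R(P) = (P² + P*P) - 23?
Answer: 1619003/38 ≈ 42605.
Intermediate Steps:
d(M) = 139/M
R(P) = -23 + 2*P² (R(P) = (P² + P²) - 23 = 2*P² - 23 = -23 + 2*P²)
d(-38) + R(-146) = 139/(-38) + (-23 + 2*(-146)²) = 139*(-1/38) + (-23 + 2*21316) = -139/38 + (-23 + 42632) = -139/38 + 42609 = 1619003/38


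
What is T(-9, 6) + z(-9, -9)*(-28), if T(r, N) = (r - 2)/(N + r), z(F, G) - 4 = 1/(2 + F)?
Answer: -313/3 ≈ -104.33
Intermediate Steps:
z(F, G) = 4 + 1/(2 + F)
T(r, N) = (-2 + r)/(N + r)
T(-9, 6) + z(-9, -9)*(-28) = (-2 - 9)/(6 - 9) + ((9 + 4*(-9))/(2 - 9))*(-28) = -11/(-3) + ((9 - 36)/(-7))*(-28) = -⅓*(-11) - ⅐*(-27)*(-28) = 11/3 + (27/7)*(-28) = 11/3 - 108 = -313/3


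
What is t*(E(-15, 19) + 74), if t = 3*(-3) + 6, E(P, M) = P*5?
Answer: 3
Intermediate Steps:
E(P, M) = 5*P
t = -3 (t = -9 + 6 = -3)
t*(E(-15, 19) + 74) = -3*(5*(-15) + 74) = -3*(-75 + 74) = -3*(-1) = 3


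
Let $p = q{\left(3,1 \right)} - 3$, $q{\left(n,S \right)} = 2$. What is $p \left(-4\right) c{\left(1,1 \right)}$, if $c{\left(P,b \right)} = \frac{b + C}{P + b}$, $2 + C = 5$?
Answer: $8$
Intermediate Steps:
$C = 3$ ($C = -2 + 5 = 3$)
$p = -1$ ($p = 2 - 3 = -1$)
$c{\left(P,b \right)} = \frac{3 + b}{P + b}$ ($c{\left(P,b \right)} = \frac{b + 3}{P + b} = \frac{3 + b}{P + b}$)
$p \left(-4\right) c{\left(1,1 \right)} = \left(-1\right) \left(-4\right) \frac{3 + 1}{1 + 1} = 4 \cdot \frac{1}{2} \cdot 4 = 4 \cdot 2 = 8$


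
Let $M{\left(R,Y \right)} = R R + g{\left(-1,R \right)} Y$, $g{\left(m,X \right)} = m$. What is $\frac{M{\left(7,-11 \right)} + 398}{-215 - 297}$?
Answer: $- \frac{229}{256} \approx -0.89453$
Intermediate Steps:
$M{\left(R,Y \right)} = R^{2} - Y$ ($M{\left(R,Y \right)} = R R - Y = R^{2} - Y$)
$\frac{M{\left(7,-11 \right)} + 398}{-215 - 297} = \frac{\left(7^{2} - -11\right) + 398}{-215 - 297} = \frac{\left(49 + 11\right) + 398}{-512} = \left(60 + 398\right) \left(- \frac{1}{512}\right) = 458 \left(- \frac{1}{512}\right) = - \frac{229}{256}$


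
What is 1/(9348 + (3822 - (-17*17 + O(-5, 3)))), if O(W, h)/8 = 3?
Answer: 1/13435 ≈ 7.4432e-5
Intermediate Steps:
O(W, h) = 24 (O(W, h) = 8*3 = 24)
1/(9348 + (3822 - (-17*17 + O(-5, 3)))) = 1/(9348 + (3822 - (-17*17 + 24))) = 1/(9348 + (3822 - (-289 + 24))) = 1/(9348 + (3822 - 1*(-265))) = 1/(9348 + (3822 + 265)) = 1/(9348 + 4087) = 1/13435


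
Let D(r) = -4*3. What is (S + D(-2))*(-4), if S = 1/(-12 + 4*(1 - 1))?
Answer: 145/3 ≈ 48.333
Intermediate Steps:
D(r) = -12
S = -1/12 (S = 1/(-12 + 4*0) = 1/(-12 + 0) = 1/(-12) = -1/12 ≈ -0.083333)
(S + D(-2))*(-4) = (-1/12 - 12)*(-4) = -145/12*(-4) = 145/3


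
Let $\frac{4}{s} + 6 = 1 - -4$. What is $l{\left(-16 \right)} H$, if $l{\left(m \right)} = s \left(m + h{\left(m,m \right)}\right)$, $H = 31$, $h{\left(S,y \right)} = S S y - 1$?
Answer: $510012$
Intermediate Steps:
$h{\left(S,y \right)} = -1 + y S^{2}$ ($h{\left(S,y \right)} = S^{2} y - 1 = y S^{2} - 1 = -1 + y S^{2}$)
$s = -4$ ($s = \frac{4}{-6 + \left(1 - -4\right)} = \frac{4}{-6 + \left(1 + 4\right)} = \frac{4}{-6 + 5} = \frac{4}{-1} = 4 \left(-1\right) = -4$)
$l{\left(m \right)} = 4 - 4 m - 4 m^{3}$ ($l{\left(m \right)} = - 4 \left(m + \left(-1 + m m^{2}\right)\right) = - 4 \left(m + \left(-1 + m^{3}\right)\right) = - 4 \left(-1 + m + m^{3}\right) = 4 - 4 m - 4 m^{3}$)
$l{\left(-16 \right)} H = \left(4 - -64 - 4 \left(-16\right)^{3}\right) 31 = \left(4 + 64 - -16384\right) 31 = \left(4 + 64 + 16384\right) 31 = 16452 \cdot 31 = 510012$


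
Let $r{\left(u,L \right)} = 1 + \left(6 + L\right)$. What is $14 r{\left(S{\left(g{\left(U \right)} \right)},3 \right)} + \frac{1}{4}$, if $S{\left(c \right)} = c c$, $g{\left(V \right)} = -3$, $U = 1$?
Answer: $\frac{561}{4} \approx 140.25$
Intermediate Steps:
$S{\left(c \right)} = c^{2}$
$r{\left(u,L \right)} = 7 + L$
$14 r{\left(S{\left(g{\left(U \right)} \right)},3 \right)} + \frac{1}{4} = 14 \left(7 + 3\right) + \frac{1}{4} = 14 \cdot 10 + \frac{1}{4} = 140 + \frac{1}{4} = \frac{561}{4}$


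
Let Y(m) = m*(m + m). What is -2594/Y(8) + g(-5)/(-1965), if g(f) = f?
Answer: -509657/25152 ≈ -20.263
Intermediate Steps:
Y(m) = 2*m² (Y(m) = m*(2*m) = 2*m²)
-2594/Y(8) + g(-5)/(-1965) = -2594/(2*8²) - 5/(-1965) = -2594/(2*64) - 5*(-1/1965) = -2594/128 + 1/393 = -2594*1/128 + 1/393 = -1297/64 + 1/393 = -509657/25152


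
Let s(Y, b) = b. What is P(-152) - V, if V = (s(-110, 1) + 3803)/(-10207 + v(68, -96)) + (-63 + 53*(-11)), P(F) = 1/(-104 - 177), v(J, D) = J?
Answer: 1841550899/2849059 ≈ 646.37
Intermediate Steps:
P(F) = -1/281 (P(F) = 1/(-281) = -1/281)
V = -6553598/10139 (V = (1 + 3803)/(-10207 + 68) + (-63 + 53*(-11)) = 3804/(-10139) + (-63 - 583) = 3804*(-1/10139) - 646 = -3804/10139 - 646 = -6553598/10139 ≈ -646.38)
P(-152) - V = -1/281 - 1*(-6553598/10139) = -1/281 + 6553598/10139 = 1841550899/2849059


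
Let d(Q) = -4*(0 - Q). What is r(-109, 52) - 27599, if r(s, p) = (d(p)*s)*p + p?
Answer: -1206491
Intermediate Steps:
d(Q) = 4*Q (d(Q) = -(-4)*Q = 4*Q)
r(s, p) = p + 4*s*p² (r(s, p) = ((4*p)*s)*p + p = (4*p*s)*p + p = 4*s*p² + p = p + 4*s*p²)
r(-109, 52) - 27599 = 52*(1 + 4*52*(-109)) - 27599 = 52*(1 - 22672) - 27599 = 52*(-22671) - 27599 = -1178892 - 27599 = -1206491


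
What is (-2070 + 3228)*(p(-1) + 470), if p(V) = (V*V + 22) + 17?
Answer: 590580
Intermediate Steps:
p(V) = 39 + V**2 (p(V) = (V**2 + 22) + 17 = (22 + V**2) + 17 = 39 + V**2)
(-2070 + 3228)*(p(-1) + 470) = (-2070 + 3228)*((39 + (-1)**2) + 470) = 1158*((39 + 1) + 470) = 1158*(40 + 470) = 1158*510 = 590580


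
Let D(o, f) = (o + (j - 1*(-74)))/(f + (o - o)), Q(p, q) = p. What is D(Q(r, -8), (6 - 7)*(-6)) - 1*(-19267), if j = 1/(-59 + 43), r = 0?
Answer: 1850815/96 ≈ 19279.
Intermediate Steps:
j = -1/16 (j = 1/(-16) = -1/16 ≈ -0.062500)
D(o, f) = (1183/16 + o)/f (D(o, f) = (o + (-1/16 - 1*(-74)))/(f + (o - o)) = (o + (-1/16 + 74))/(f + 0) = (o + 1183/16)/f = (1183/16 + o)/f)
D(Q(r, -8), (6 - 7)*(-6)) - 1*(-19267) = (1183/16 + 0)/(((6 - 7)*(-6))) - 1*(-19267) = (1183/16)/(-1*(-6)) + 19267 = (1183/16)/6 + 19267 = (⅙)*(1183/16) + 19267 = 1183/96 + 19267 = 1850815/96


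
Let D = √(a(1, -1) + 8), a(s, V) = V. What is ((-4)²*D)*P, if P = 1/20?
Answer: 4*√7/5 ≈ 2.1166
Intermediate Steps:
P = 1/20 ≈ 0.050000
D = √7 (D = √(-1 + 8) = √7 ≈ 2.6458)
((-4)²*D)*P = ((-4)²*√7)*(1/20) = (16*√7)*(1/20) = 4*√7/5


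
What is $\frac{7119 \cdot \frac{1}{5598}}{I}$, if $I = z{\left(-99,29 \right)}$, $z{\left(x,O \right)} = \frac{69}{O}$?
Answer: $\frac{22939}{42918} \approx 0.53448$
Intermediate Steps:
$I = \frac{69}{29} \approx 2.3793$
$\frac{7119 \cdot \frac{1}{5598}}{I} = \frac{7119 \cdot \frac{1}{5598}}{\frac{69}{29}} = 7119 \cdot \frac{1}{5598} \cdot \frac{29}{69} = \frac{791}{622} \cdot \frac{29}{69} = \frac{22939}{42918}$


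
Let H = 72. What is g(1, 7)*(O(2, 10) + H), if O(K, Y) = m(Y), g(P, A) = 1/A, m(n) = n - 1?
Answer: 81/7 ≈ 11.571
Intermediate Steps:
m(n) = -1 + n
O(K, Y) = -1 + Y
g(1, 7)*(O(2, 10) + H) = ((-1 + 10) + 72)/7 = (9 + 72)/7 = (⅐)*81 = 81/7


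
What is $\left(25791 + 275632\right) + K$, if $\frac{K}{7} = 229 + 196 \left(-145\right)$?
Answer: $104086$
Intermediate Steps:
$K = -197337$ ($K = 7 \left(229 + 196 \left(-145\right)\right) = 7 \left(229 - 28420\right) = 7 \left(-28191\right) = -197337$)
$\left(25791 + 275632\right) + K = \left(25791 + 275632\right) - 197337 = 301423 - 197337 = 104086$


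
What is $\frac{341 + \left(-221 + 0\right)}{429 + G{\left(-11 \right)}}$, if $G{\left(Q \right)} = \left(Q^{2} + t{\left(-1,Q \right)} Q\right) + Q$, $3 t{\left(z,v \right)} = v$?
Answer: $\frac{180}{869} \approx 0.20713$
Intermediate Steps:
$t{\left(z,v \right)} = \frac{v}{3}$
$G{\left(Q \right)} = Q + \frac{4 Q^{2}}{3}$ ($G{\left(Q \right)} = \left(Q^{2} + \frac{Q}{3} Q\right) + Q = \left(Q^{2} + \frac{Q^{2}}{3}\right) + Q = \frac{4 Q^{2}}{3} + Q = Q + \frac{4 Q^{2}}{3}$)
$\frac{341 + \left(-221 + 0\right)}{429 + G{\left(-11 \right)}} = \frac{341 + \left(-221 + 0\right)}{429 + \frac{1}{3} \left(-11\right) \left(3 + 4 \left(-11\right)\right)} = \frac{341 - 221}{429 + \frac{1}{3} \left(-11\right) \left(3 - 44\right)} = \frac{120}{429 + \frac{1}{3} \left(-11\right) \left(-41\right)} = \frac{120}{429 + \frac{451}{3}} = \frac{120}{\frac{1738}{3}} = 120 \cdot \frac{3}{1738} = \frac{180}{869}$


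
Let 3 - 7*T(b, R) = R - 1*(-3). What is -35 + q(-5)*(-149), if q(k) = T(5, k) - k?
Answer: -6205/7 ≈ -886.43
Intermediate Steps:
T(b, R) = -R/7 (T(b, R) = 3/7 - (R - 1*(-3))/7 = 3/7 - (R + 3)/7 = 3/7 - (3 + R)/7 = 3/7 + (-3/7 - R/7) = -R/7)
q(k) = -8*k/7 (q(k) = -k/7 - k = -8*k/7)
-35 + q(-5)*(-149) = -35 - 8/7*(-5)*(-149) = -35 + (40/7)*(-149) = -35 - 5960/7 = -6205/7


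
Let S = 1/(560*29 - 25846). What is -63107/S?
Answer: 606205842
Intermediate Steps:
S = -1/9606 (S = 1/(16240 - 25846) = 1/(-9606) = -1/9606 ≈ -0.00010410)
-63107/S = -63107/(-1/9606) = -63107*(-9606) = 606205842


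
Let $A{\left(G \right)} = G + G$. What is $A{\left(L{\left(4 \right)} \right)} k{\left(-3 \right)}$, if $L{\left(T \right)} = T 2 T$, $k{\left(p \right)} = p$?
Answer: $-192$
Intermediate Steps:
$L{\left(T \right)} = 2 T^{2}$ ($L{\left(T \right)} = 2 T T = 2 T^{2}$)
$A{\left(G \right)} = 2 G$
$A{\left(L{\left(4 \right)} \right)} k{\left(-3 \right)} = 2 \cdot 2 \cdot 4^{2} \left(-3\right) = 2 \cdot 2 \cdot 16 \left(-3\right) = 2 \cdot 32 \left(-3\right) = 64 \left(-3\right) = -192$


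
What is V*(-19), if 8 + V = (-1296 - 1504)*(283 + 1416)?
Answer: 90386952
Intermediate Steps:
V = -4757208 (V = -8 + (-1296 - 1504)*(283 + 1416) = -8 - 2800*1699 = -8 - 4757200 = -4757208)
V*(-19) = -4757208*(-19) = 90386952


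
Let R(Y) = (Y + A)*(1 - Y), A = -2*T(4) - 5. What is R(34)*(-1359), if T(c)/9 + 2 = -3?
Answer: 5336793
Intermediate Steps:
T(c) = -45 (T(c) = -18 + 9*(-3) = -18 - 27 = -45)
A = 85 (A = -2*(-45) - 5 = 90 - 5 = 85)
R(Y) = (1 - Y)*(85 + Y) (R(Y) = (Y + 85)*(1 - Y) = (85 + Y)*(1 - Y) = (1 - Y)*(85 + Y))
R(34)*(-1359) = (85 - 1*34**2 - 84*34)*(-1359) = (85 - 1*1156 - 2856)*(-1359) = (85 - 1156 - 2856)*(-1359) = -3927*(-1359) = 5336793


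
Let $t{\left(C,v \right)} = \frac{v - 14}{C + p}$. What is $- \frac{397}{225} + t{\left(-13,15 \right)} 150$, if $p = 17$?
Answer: $\frac{16081}{450} \approx 35.736$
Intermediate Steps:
$t{\left(C,v \right)} = \frac{-14 + v}{17 + C}$ ($t{\left(C,v \right)} = \frac{v - 14}{C + 17} = \frac{-14 + v}{17 + C}$)
$- \frac{397}{225} + t{\left(-13,15 \right)} 150 = - \frac{397}{225} + \frac{-14 + 15}{17 - 13} \cdot 150 = \left(-397\right) \frac{1}{225} + \frac{1}{4} \cdot 1 \cdot 150 = - \frac{397}{225} + \frac{1}{4} \cdot 1 \cdot 150 = - \frac{397}{225} + \frac{1}{4} \cdot 150 = - \frac{397}{225} + \frac{75}{2} = \frac{16081}{450}$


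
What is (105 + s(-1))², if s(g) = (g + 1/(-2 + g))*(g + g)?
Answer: 104329/9 ≈ 11592.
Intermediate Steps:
s(g) = 2*g*(g + 1/(-2 + g)) (s(g) = (g + 1/(-2 + g))*(2*g) = 2*g*(g + 1/(-2 + g)))
(105 + s(-1))² = (105 + 2*(-1)*(1 + (-1)² - 2*(-1))/(-2 - 1))² = (105 + 2*(-1)*(1 + 1 + 2)/(-3))² = (105 + 2*(-1)*(-⅓)*4)² = (105 + 8/3)² = (323/3)² = 104329/9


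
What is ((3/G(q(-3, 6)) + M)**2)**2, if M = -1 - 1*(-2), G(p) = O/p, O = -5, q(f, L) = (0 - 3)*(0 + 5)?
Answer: 10000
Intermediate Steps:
q(f, L) = -15 (q(f, L) = -3*5 = -15)
G(p) = -5/p
M = 1 (M = -1 + 2 = 1)
((3/G(q(-3, 6)) + M)**2)**2 = ((3/((-5/(-15))) + 1)**2)**2 = ((3/((-5*(-1/15))) + 1)**2)**2 = ((3/(1/3) + 1)**2)**2 = ((3*3 + 1)**2)**2 = ((9 + 1)**2)**2 = (10**2)**2 = 100**2 = 10000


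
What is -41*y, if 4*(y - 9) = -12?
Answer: -246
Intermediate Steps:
y = 6 (y = 9 + (1/4)*(-12) = 9 - 3 = 6)
-41*y = -41*6 = -246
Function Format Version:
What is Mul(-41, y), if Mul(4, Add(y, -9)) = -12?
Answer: -246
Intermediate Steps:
y = 6 (y = Add(9, Mul(Rational(1, 4), -12)) = Add(9, -3) = 6)
Mul(-41, y) = Mul(-41, 6) = -246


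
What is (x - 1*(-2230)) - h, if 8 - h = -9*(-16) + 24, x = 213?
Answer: 2603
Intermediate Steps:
h = -160 (h = 8 - (-9*(-16) + 24) = 8 - (144 + 24) = 8 - 1*168 = 8 - 168 = -160)
(x - 1*(-2230)) - h = (213 - 1*(-2230)) - 1*(-160) = (213 + 2230) + 160 = 2443 + 160 = 2603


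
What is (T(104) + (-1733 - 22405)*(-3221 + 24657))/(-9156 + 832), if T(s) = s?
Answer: 129355516/2081 ≈ 62160.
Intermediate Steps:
(T(104) + (-1733 - 22405)*(-3221 + 24657))/(-9156 + 832) = (104 + (-1733 - 22405)*(-3221 + 24657))/(-9156 + 832) = (104 - 24138*21436)/(-8324) = (104 - 517422168)*(-1/8324) = -517422064*(-1/8324) = 129355516/2081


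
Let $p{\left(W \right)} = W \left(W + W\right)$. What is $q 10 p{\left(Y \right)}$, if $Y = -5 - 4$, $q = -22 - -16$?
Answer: $-9720$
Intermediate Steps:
$q = -6$ ($q = -22 + 16 = -6$)
$Y = -9$
$p{\left(W \right)} = 2 W^{2}$ ($p{\left(W \right)} = W 2 W = 2 W^{2}$)
$q 10 p{\left(Y \right)} = \left(-6\right) 10 \cdot 2 \left(-9\right)^{2} = - 60 \cdot 2 \cdot 81 = \left(-60\right) 162 = -9720$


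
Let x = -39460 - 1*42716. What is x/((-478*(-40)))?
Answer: -5136/1195 ≈ -4.2979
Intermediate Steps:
x = -82176 (x = -39460 - 42716 = -82176)
x/((-478*(-40))) = -82176/((-478*(-40))) = -82176/19120 = -82176*1/19120 = -5136/1195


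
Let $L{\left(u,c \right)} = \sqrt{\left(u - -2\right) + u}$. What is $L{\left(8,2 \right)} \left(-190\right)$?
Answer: $- 570 \sqrt{2} \approx -806.1$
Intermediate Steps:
$L{\left(u,c \right)} = \sqrt{2 + 2 u}$ ($L{\left(u,c \right)} = \sqrt{\left(u + 2\right) + u} = \sqrt{\left(2 + u\right) + u} = \sqrt{2 + 2 u}$)
$L{\left(8,2 \right)} \left(-190\right) = \sqrt{2 + 2 \cdot 8} \left(-190\right) = \sqrt{2 + 16} \left(-190\right) = \sqrt{18} \left(-190\right) = 3 \sqrt{2} \left(-190\right) = - 570 \sqrt{2}$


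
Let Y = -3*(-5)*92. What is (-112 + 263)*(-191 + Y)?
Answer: 179539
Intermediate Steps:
Y = 1380 (Y = 15*92 = 1380)
(-112 + 263)*(-191 + Y) = (-112 + 263)*(-191 + 1380) = 151*1189 = 179539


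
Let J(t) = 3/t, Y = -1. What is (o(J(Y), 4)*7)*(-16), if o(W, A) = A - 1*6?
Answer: 224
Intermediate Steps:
o(W, A) = -6 + A (o(W, A) = A - 6 = -6 + A)
(o(J(Y), 4)*7)*(-16) = ((-6 + 4)*7)*(-16) = -2*7*(-16) = -14*(-16) = 224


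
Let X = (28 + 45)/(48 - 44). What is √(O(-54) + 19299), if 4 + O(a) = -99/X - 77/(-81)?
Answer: 4*√520421015/657 ≈ 138.89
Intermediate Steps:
X = 73/4 ≈ 18.250
O(a) = -50107/5913 (O(a) = -4 + (-99/73/4 - 77/(-81)) = -4 + (-99*4/73 - 77*(-1/81)) = -4 + (-396/73 + 77/81) = -4 - 26455/5913 = -50107/5913)
√(O(-54) + 19299) = √(-50107/5913 + 19299) = √(114064880/5913) = 4*√520421015/657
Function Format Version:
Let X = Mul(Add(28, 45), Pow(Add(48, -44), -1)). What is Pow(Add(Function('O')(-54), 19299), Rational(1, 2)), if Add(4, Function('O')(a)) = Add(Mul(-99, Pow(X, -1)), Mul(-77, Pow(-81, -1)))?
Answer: Mul(Rational(4, 657), Pow(520421015, Rational(1, 2))) ≈ 138.89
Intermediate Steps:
X = Rational(73, 4) (X = Mul(73, Pow(4, -1)) = Mul(73, Rational(1, 4)) = Rational(73, 4) ≈ 18.250)
Function('O')(a) = Rational(-50107, 5913) (Function('O')(a) = Add(-4, Add(Mul(-99, Pow(Rational(73, 4), -1)), Mul(-77, Pow(-81, -1)))) = Add(-4, Add(Mul(-99, Rational(4, 73)), Mul(-77, Rational(-1, 81)))) = Add(-4, Add(Rational(-396, 73), Rational(77, 81))) = Add(-4, Rational(-26455, 5913)) = Rational(-50107, 5913))
Pow(Add(Function('O')(-54), 19299), Rational(1, 2)) = Pow(Add(Rational(-50107, 5913), 19299), Rational(1, 2)) = Pow(Rational(114064880, 5913), Rational(1, 2)) = Mul(Rational(4, 657), Pow(520421015, Rational(1, 2)))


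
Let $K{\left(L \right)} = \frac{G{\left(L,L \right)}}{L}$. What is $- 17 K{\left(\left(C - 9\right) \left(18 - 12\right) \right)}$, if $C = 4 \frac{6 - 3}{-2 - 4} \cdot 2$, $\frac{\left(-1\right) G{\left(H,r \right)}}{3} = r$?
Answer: $51$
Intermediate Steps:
$G{\left(H,r \right)} = - 3 r$
$C = -4$ ($C = 4 \frac{3}{-6} \cdot 2 = 4 \cdot 3 \left(- \frac{1}{6}\right) 2 = 4 \left(- \frac{1}{2}\right) 2 = \left(-2\right) 2 = -4$)
$K{\left(L \right)} = -3$ ($K{\left(L \right)} = \frac{\left(-3\right) L}{L} = -3$)
$- 17 K{\left(\left(C - 9\right) \left(18 - 12\right) \right)} = \left(-17\right) \left(-3\right) = 51$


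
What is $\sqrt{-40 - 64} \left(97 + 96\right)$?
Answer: $386 i \sqrt{26} \approx 1968.2 i$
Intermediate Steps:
$\sqrt{-40 - 64} \left(97 + 96\right) = \sqrt{-104} \cdot 193 = 2 i \sqrt{26} \cdot 193 = 386 i \sqrt{26}$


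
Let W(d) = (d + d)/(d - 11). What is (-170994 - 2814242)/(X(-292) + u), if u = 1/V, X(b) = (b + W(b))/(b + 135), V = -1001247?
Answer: -15798638783467748/9777950417 ≈ -1.6157e+6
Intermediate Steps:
W(d) = 2*d/(-11 + d) (W(d) = (2*d)/(-11 + d) = 2*d/(-11 + d))
X(b) = (b + 2*b/(-11 + b))/(135 + b) (X(b) = (b + 2*b/(-11 + b))/(b + 135) = (b + 2*b/(-11 + b))/(135 + b))
u = -1/1001247 (u = 1/(-1001247) = -1/1001247 ≈ -9.9875e-7)
(-170994 - 2814242)/(X(-292) + u) = (-170994 - 2814242)/(-292*(-9 - 292)/((-11 - 292)*(135 - 292)) - 1/1001247) = -2985236/(-292*(-301)/(-303*(-157)) - 1/1001247) = -2985236/(-292*(-1/303)*(-1/157)*(-301) - 1/1001247) = -2985236/(87892/47571 - 1/1001247) = -2985236/9777950417/5292257893 = -2985236*5292257893/9777950417 = -15798638783467748/9777950417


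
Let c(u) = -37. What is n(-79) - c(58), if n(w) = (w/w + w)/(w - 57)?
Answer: 2555/68 ≈ 37.574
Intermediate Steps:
n(w) = (1 + w)/(-57 + w)
n(-79) - c(58) = (1 - 79)/(-57 - 79) - 1*(-37) = -78/(-136) + 37 = -1/136*(-78) + 37 = 39/68 + 37 = 2555/68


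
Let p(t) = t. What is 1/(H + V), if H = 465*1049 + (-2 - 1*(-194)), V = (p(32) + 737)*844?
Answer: 1/1137013 ≈ 8.7950e-7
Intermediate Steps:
V = 649036 (V = (32 + 737)*844 = 769*844 = 649036)
H = 487977 (H = 487785 + (-2 + 194) = 487785 + 192 = 487977)
1/(H + V) = 1/(487977 + 649036) = 1/1137013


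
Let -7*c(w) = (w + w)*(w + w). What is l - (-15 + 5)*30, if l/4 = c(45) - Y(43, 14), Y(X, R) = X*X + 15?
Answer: -82492/7 ≈ -11785.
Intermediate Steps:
Y(X, R) = 15 + X**2 (Y(X, R) = X**2 + 15 = 15 + X**2)
c(w) = -4*w**2/7 (c(w) = -(w + w)*(w + w)/7 = -2*w*2*w/7 = -4*w**2/7)
l = -84592/7 (l = 4*(-4/7*45**2 - (15 + 43**2)) = 4*(-4/7*2025 - (15 + 1849)) = 4*(-8100/7 - 1*1864) = 4*(-8100/7 - 1864) = 4*(-21148/7) = -84592/7 ≈ -12085.)
l - (-15 + 5)*30 = -84592/7 - (-15 + 5)*30 = -84592/7 - (-10)*30 = -84592/7 - 1*(-300) = -84592/7 + 300 = -82492/7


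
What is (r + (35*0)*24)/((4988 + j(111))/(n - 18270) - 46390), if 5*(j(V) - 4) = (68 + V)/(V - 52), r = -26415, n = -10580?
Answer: 224811461250/394815165319 ≈ 0.56941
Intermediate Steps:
j(V) = 4 + (68 + V)/(5*(-52 + V)) (j(V) = 4 + ((68 + V)/(V - 52))/5 = 4 + ((68 + V)/(-52 + V))/5 = 4 + (68 + V)/(5*(-52 + V)))
(r + (35*0)*24)/((4988 + j(111))/(n - 18270) - 46390) = (-26415 + (35*0)*24)/((4988 + 3*(-324 + 7*111)/(5*(-52 + 111)))/(-10580 - 18270) - 46390) = (-26415 + 0*24)/((4988 + (⅗)*(-324 + 777)/59)/(-28850) - 46390) = (-26415 + 0)/((4988 + (⅗)*(1/59)*453)*(-1/28850) - 46390) = -26415/((4988 + 1359/295)*(-1/28850) - 46390) = -26415/((1472819/295)*(-1/28850) - 46390) = -26415/(-1472819/8510750 - 46390) = -26415/(-394815165319/8510750) = -26415*(-8510750/394815165319) = 224811461250/394815165319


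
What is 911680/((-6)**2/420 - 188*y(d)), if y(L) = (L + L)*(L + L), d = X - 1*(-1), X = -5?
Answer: -31908800/421117 ≈ -75.772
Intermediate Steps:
d = -4 (d = -5 - 1*(-1) = -5 + 1 = -4)
y(L) = 4*L**2 (y(L) = (2*L)*(2*L) = 4*L**2)
911680/((-6)**2/420 - 188*y(d)) = 911680/((-6)**2/420 - 752*(-4)**2) = 911680/(36*(1/420) - 752*16) = 911680/(3/35 - 188*64) = 911680/(3/35 - 12032) = 911680/(-421117/35) = 911680*(-35/421117) = -31908800/421117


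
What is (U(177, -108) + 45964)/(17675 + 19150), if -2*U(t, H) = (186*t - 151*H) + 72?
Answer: 21313/36825 ≈ 0.57876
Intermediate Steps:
U(t, H) = -36 - 93*t + 151*H/2 (U(t, H) = -((186*t - 151*H) + 72)/2 = -((-151*H + 186*t) + 72)/2 = -(72 - 151*H + 186*t)/2 = -36 - 93*t + 151*H/2)
(U(177, -108) + 45964)/(17675 + 19150) = ((-36 - 93*177 + (151/2)*(-108)) + 45964)/(17675 + 19150) = ((-36 - 16461 - 8154) + 45964)/36825 = (-24651 + 45964)*(1/36825) = 21313*(1/36825) = 21313/36825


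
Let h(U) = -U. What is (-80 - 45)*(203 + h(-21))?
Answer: -28000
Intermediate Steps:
(-80 - 45)*(203 + h(-21)) = (-80 - 45)*(203 - 1*(-21)) = -125*(203 + 21) = -125*224 = -28000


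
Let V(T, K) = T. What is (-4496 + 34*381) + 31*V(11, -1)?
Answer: 8799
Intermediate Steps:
(-4496 + 34*381) + 31*V(11, -1) = (-4496 + 34*381) + 31*11 = (-4496 + 12954) + 341 = 8458 + 341 = 8799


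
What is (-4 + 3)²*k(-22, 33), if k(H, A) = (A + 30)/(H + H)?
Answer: -63/44 ≈ -1.4318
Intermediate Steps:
k(H, A) = (30 + A)/(2*H) (k(H, A) = (30 + A)/((2*H)) = (30 + A)*(1/(2*H)) = (30 + A)/(2*H))
(-4 + 3)²*k(-22, 33) = (-4 + 3)²*((½)*(30 + 33)/(-22)) = (-1)²*((½)*(-1/22)*63) = 1*(-63/44) = -63/44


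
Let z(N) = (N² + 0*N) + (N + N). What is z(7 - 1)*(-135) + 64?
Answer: -6416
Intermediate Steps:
z(N) = N² + 2*N (z(N) = (N² + 0) + 2*N = N² + 2*N)
z(7 - 1)*(-135) + 64 = ((7 - 1)*(2 + (7 - 1)))*(-135) + 64 = (6*(2 + 6))*(-135) + 64 = (6*8)*(-135) + 64 = 48*(-135) + 64 = -6480 + 64 = -6416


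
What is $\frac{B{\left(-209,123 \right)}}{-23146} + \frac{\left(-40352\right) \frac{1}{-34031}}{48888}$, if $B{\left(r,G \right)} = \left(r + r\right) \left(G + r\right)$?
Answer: $- \frac{38534809426}{24811968069} \approx -1.5531$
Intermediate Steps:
$B{\left(r,G \right)} = 2 r \left(G + r\right)$
$\frac{B{\left(-209,123 \right)}}{-23146} + \frac{\left(-40352\right) \frac{1}{-34031}}{48888} = \frac{2 \left(-209\right) \left(123 - 209\right)}{-23146} + \frac{\left(-40352\right) \frac{1}{-34031}}{48888} = 2 \left(-209\right) \left(-86\right) \left(- \frac{1}{23146}\right) + \left(-40352\right) \left(- \frac{1}{34031}\right) \frac{1}{48888} = 35948 \left(- \frac{1}{23146}\right) + \frac{40352}{34031} \cdot \frac{1}{48888} = - \frac{17974}{11573} + \frac{52}{2143953} = - \frac{38534809426}{24811968069}$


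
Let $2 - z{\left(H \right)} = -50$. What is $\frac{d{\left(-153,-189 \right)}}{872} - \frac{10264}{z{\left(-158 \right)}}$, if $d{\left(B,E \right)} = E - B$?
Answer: $- \frac{559505}{2834} \approx -197.43$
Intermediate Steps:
$z{\left(H \right)} = 52$ ($z{\left(H \right)} = 2 - -50 = 2 + 50 = 52$)
$\frac{d{\left(-153,-189 \right)}}{872} - \frac{10264}{z{\left(-158 \right)}} = \frac{-189 - -153}{872} - \frac{10264}{52} = \left(-189 + 153\right) \frac{1}{872} - \frac{2566}{13} = \left(-36\right) \frac{1}{872} - \frac{2566}{13} = - \frac{9}{218} - \frac{2566}{13} = - \frac{559505}{2834}$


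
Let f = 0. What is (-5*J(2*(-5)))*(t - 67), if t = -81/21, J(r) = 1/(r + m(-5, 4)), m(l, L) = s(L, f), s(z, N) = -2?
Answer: -620/21 ≈ -29.524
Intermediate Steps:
m(l, L) = -2
J(r) = 1/(-2 + r) (J(r) = 1/(r - 2) = 1/(-2 + r))
t = -27/7 (t = -81*1/21 = -27/7 ≈ -3.8571)
(-5*J(2*(-5)))*(t - 67) = (-5/(-2 + 2*(-5)))*(-27/7 - 67) = -5/(-2 - 10)*(-496/7) = -5/(-12)*(-496/7) = -5*(-1/12)*(-496/7) = (5/12)*(-496/7) = -620/21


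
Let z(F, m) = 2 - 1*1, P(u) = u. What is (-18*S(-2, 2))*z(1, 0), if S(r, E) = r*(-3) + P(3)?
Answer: -162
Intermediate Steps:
z(F, m) = 1 (z(F, m) = 2 - 1 = 1)
S(r, E) = 3 - 3*r (S(r, E) = r*(-3) + 3 = -3*r + 3 = 3 - 3*r)
(-18*S(-2, 2))*z(1, 0) = -18*(3 - 3*(-2))*1 = -18*(3 + 6)*1 = -18*9*1 = -162*1 = -162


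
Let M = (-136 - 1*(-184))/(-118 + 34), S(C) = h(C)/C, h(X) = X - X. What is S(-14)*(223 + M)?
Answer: 0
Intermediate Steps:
h(X) = 0
S(C) = 0 (S(C) = 0/C = 0)
M = -4/7 (M = (-136 + 184)/(-84) = 48*(-1/84) = -4/7 ≈ -0.57143)
S(-14)*(223 + M) = 0*(223 - 4/7) = 0*(1557/7) = 0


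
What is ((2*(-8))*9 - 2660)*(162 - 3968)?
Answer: 10672024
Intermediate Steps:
((2*(-8))*9 - 2660)*(162 - 3968) = (-16*9 - 2660)*(-3806) = (-144 - 2660)*(-3806) = -2804*(-3806) = 10672024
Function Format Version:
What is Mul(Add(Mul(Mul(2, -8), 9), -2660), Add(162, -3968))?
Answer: 10672024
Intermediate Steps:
Mul(Add(Mul(Mul(2, -8), 9), -2660), Add(162, -3968)) = Mul(Add(Mul(-16, 9), -2660), -3806) = Mul(Add(-144, -2660), -3806) = Mul(-2804, -3806) = 10672024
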